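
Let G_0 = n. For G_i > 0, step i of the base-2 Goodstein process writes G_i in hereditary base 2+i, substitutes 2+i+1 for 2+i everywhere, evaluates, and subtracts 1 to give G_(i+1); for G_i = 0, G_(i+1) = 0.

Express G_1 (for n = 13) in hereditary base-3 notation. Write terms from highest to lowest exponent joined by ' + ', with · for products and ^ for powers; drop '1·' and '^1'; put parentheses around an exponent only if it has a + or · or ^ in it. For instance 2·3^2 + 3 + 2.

step 0: 13 = 2^(2 + 1) + 2^2 + 1; sub 3 for 2: 3^(3 + 1) + 3^3 + 1; = 109; G_1 = 109−1 = 108
step 1: 108 = 3^(3 + 1) + 3^3; sub 4 for 3: 4^(4 + 1) + 4^4; = 1280; G_2 = 1280−1 = 1279

3^(3 + 1) + 3^3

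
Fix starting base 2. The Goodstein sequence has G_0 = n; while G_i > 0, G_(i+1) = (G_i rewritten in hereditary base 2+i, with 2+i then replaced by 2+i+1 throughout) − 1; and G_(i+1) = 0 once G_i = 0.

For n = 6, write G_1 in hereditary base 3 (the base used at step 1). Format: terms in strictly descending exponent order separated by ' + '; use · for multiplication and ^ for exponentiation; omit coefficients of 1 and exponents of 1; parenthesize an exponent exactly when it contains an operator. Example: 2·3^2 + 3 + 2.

3^3 + 2

step 0: 6 = 2^2 + 2; sub 3 for 2: 3^3 + 3; = 30; G_1 = 30−1 = 29
step 1: 29 = 3^3 + 2; sub 4 for 3: 4^4 + 2; = 258; G_2 = 258−1 = 257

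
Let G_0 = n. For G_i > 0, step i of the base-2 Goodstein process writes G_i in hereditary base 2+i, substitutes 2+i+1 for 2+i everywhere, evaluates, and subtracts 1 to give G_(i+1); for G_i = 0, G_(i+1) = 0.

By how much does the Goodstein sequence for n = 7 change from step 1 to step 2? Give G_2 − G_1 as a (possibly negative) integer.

229

[0] 7 ≡ 2^2 + 2 + 1 (base 2). Lift 3: 31. −1: 30.
[1] 30 ≡ 3^3 + 3 (base 3). Lift 4: 260. −1: 259.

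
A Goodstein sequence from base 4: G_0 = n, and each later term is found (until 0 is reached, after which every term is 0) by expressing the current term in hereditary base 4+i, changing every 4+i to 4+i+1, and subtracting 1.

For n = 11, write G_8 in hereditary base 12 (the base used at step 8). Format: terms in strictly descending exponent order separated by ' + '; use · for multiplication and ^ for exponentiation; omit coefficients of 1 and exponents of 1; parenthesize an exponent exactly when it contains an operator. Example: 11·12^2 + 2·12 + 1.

G_0 = 11. HB_4(11) = 2·4 + 3. Bump = 13. G_1 = 12.
G_1 = 12. HB_5(12) = 2·5 + 2. Bump = 14. G_2 = 13.
G_2 = 13. HB_6(13) = 2·6 + 1. Bump = 15. G_3 = 14.
G_3 = 14. HB_7(14) = 2·7. Bump = 16. G_4 = 15.
G_4 = 15. HB_8(15) = 8 + 7. Bump = 16. G_5 = 15.
G_5 = 15. HB_9(15) = 9 + 6. Bump = 16. G_6 = 15.
G_6 = 15. HB_10(15) = 10 + 5. Bump = 16. G_7 = 15.
G_7 = 15. HB_11(15) = 11 + 4. Bump = 16. G_8 = 15.

12 + 3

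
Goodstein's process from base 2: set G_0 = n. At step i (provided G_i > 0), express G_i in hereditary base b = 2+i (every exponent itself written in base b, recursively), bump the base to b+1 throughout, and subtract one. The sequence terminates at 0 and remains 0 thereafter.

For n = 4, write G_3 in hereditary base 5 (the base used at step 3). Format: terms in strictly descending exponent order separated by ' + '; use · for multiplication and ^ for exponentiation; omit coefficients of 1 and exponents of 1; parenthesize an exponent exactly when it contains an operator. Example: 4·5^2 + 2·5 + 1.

[0] 4 ≡ 2^2 (base 2). Lift 3: 27. −1: 26.
[1] 26 ≡ 2·3^2 + 2·3 + 2 (base 3). Lift 4: 42. −1: 41.
[2] 41 ≡ 2·4^2 + 2·4 + 1 (base 4). Lift 5: 61. −1: 60.

2·5^2 + 2·5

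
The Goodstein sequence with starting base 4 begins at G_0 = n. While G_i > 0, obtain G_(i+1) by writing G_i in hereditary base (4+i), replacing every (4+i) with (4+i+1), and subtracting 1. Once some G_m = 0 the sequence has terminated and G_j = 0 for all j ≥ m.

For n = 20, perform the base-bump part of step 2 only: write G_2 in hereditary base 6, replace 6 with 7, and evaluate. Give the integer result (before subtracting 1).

(0) 20|_4 = 4^2 + 4 ↦ 5^2 + 5|_5 = 30 ⇒ 29
(1) 29|_5 = 5^2 + 4 ↦ 6^2 + 4|_6 = 40 ⇒ 39

52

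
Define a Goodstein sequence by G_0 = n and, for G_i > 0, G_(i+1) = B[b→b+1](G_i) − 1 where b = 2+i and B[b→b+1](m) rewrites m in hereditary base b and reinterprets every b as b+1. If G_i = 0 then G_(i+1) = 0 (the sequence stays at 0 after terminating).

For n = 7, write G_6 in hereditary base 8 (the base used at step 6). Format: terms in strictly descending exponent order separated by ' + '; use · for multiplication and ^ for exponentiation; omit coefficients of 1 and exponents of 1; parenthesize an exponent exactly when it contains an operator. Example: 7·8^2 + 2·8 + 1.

7·8^7 + 7·8^6 + 7·8^5 + 7·8^4 + 7·8^3 + 7·8^2 + 7·8 + 7

[0] 7 ≡ 2^2 + 2 + 1 (base 2). Lift 3: 31. −1: 30.
[1] 30 ≡ 3^3 + 3 (base 3). Lift 4: 260. −1: 259.
[2] 259 ≡ 4^4 + 3 (base 4). Lift 5: 3128. −1: 3127.
[3] 3127 ≡ 5^5 + 2 (base 5). Lift 6: 46658. −1: 46657.
[4] 46657 ≡ 6^6 + 1 (base 6). Lift 7: 823544. −1: 823543.
[5] 823543 ≡ 7^7 (base 7). Lift 8: 16777216. −1: 16777215.
[6] 16777215 ≡ 7·8^7 + 7·8^6 + 7·8^5 + 7·8^4 + 7·8^3 + 7·8^2 + 7·8 + 7 (base 8). Lift 9: 37665880. −1: 37665879.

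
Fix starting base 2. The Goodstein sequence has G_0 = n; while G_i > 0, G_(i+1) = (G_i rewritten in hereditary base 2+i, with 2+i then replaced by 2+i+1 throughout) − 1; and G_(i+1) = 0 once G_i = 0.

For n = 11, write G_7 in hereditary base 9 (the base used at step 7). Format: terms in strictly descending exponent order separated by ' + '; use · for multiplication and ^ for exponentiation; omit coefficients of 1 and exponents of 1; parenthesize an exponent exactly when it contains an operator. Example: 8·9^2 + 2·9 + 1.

7·9^9 + 7·9^7 + 7·9^6 + 7·9^5 + 7·9^4 + 7·9^3 + 7·9^2 + 7·9 + 6

i=0: 11 = 2^(2 + 1) + 2 + 1 (b=2); 2→3: 3^(3 + 1) + 3 + 1 = 85; 85−1 = 84
i=1: 84 = 3^(3 + 1) + 3 (b=3); 3→4: 4^(4 + 1) + 4 = 1028; 1028−1 = 1027
i=2: 1027 = 4^(4 + 1) + 3 (b=4); 4→5: 5^(5 + 1) + 3 = 15628; 15628−1 = 15627
i=3: 15627 = 5^(5 + 1) + 2 (b=5); 5→6: 6^(6 + 1) + 2 = 279938; 279938−1 = 279937
i=4: 279937 = 6^(6 + 1) + 1 (b=6); 6→7: 7^(7 + 1) + 1 = 5764802; 5764802−1 = 5764801
i=5: 5764801 = 7^(7 + 1) (b=7); 7→8: 8^(8 + 1) = 134217728; 134217728−1 = 134217727
i=6: 134217727 = 7·8^8 + 7·8^7 + 7·8^6 + 7·8^5 + 7·8^4 + 7·8^3 + 7·8^2 + 7·8 + 7 (b=8); 8→9: 7·9^9 + 7·9^7 + 7·9^6 + 7·9^5 + 7·9^4 + 7·9^3 + 7·9^2 + 7·9 + 7 = 2749609303; 2749609303−1 = 2749609302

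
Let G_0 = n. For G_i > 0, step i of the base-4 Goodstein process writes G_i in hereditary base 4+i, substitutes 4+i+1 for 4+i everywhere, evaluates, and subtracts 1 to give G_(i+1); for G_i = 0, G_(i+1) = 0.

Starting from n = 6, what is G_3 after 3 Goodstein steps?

6

base 4: 6 = 4 + 2; at 5: 5 + 2 = 7; next = 6
base 5: 6 = 5 + 1; at 6: 6 + 1 = 7; next = 6
base 6: 6 = 6; at 7: 7 = 7; next = 6
base 7: 6 = 6; at 8: 6 = 6; next = 5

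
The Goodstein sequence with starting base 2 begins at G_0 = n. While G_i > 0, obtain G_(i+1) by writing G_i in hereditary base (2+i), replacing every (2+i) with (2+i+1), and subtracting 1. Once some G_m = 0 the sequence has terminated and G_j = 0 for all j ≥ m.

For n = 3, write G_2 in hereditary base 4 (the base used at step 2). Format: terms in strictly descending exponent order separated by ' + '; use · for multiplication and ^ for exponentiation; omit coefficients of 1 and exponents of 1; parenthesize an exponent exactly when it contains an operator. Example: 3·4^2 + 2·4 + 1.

3

3 —HB2→ 2 + 1 —bump→ 3 + 1 = 4 —(−1)→ 3
3 —HB3→ 3 —bump→ 4 = 4 —(−1)→ 3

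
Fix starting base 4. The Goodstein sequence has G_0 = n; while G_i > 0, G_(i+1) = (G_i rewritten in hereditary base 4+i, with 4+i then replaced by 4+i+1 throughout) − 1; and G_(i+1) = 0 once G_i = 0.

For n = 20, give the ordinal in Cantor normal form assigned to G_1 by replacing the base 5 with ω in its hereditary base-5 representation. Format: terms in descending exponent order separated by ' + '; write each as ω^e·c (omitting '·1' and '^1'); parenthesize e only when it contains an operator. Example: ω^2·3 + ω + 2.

ω^2 + 4

20 —HB4→ 4^2 + 4 —bump→ 5^2 + 5 = 30 —(−1)→ 29
29 —HB5→ 5^2 + 4 —bump→ 6^2 + 4 = 40 —(−1)→ 39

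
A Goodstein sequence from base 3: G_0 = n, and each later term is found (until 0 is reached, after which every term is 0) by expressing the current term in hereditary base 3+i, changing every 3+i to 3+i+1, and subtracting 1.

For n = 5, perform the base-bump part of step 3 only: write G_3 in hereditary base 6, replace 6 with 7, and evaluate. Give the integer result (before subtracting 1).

5

(0) 5|_3 = 3 + 2 ↦ 4 + 2|_4 = 6 ⇒ 5
(1) 5|_4 = 4 + 1 ↦ 5 + 1|_5 = 6 ⇒ 5
(2) 5|_5 = 5 ↦ 6|_6 = 6 ⇒ 5
(3) 5|_6 = 5 ↦ 5|_7 = 5 ⇒ 4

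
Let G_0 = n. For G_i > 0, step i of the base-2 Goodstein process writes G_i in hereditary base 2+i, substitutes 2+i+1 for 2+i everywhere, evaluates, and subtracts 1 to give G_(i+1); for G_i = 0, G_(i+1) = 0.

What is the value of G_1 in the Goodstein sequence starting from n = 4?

26

[0] 4 ≡ 2^2 (base 2). Lift 3: 27. −1: 26.
[1] 26 ≡ 2·3^2 + 2·3 + 2 (base 3). Lift 4: 42. −1: 41.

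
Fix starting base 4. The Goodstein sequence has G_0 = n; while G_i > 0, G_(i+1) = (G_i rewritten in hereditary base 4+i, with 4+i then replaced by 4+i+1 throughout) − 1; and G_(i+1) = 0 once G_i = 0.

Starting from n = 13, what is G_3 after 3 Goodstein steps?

18

13 —HB4→ 3·4 + 1 —bump→ 3·5 + 1 = 16 —(−1)→ 15
15 —HB5→ 3·5 —bump→ 3·6 = 18 —(−1)→ 17
17 —HB6→ 2·6 + 5 —bump→ 2·7 + 5 = 19 —(−1)→ 18
18 —HB7→ 2·7 + 4 —bump→ 2·8 + 4 = 20 —(−1)→ 19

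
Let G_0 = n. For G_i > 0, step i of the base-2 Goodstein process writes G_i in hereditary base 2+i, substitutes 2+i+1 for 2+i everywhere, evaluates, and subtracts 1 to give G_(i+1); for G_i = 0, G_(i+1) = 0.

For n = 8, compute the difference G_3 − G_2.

5757

(0) 8|_2 = 2^(2 + 1) ↦ 3^(3 + 1)|_3 = 81 ⇒ 80
(1) 80|_3 = 2·3^3 + 2·3^2 + 2·3 + 2 ↦ 2·4^4 + 2·4^2 + 2·4 + 2|_4 = 554 ⇒ 553
(2) 553|_4 = 2·4^4 + 2·4^2 + 2·4 + 1 ↦ 2·5^5 + 2·5^2 + 2·5 + 1|_5 = 6311 ⇒ 6310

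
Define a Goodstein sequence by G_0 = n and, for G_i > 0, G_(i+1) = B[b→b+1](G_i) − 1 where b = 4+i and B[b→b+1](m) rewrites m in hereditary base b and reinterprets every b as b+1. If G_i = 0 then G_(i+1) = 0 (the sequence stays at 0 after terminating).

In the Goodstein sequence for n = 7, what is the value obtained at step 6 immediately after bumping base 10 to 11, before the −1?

5

G_0 = 7. HB_4(7) = 4 + 3. Bump = 8. G_1 = 7.
G_1 = 7. HB_5(7) = 5 + 2. Bump = 8. G_2 = 7.
G_2 = 7. HB_6(7) = 6 + 1. Bump = 8. G_3 = 7.
G_3 = 7. HB_7(7) = 7. Bump = 8. G_4 = 7.
G_4 = 7. HB_8(7) = 7. Bump = 7. G_5 = 6.
G_5 = 6. HB_9(6) = 6. Bump = 6. G_6 = 5.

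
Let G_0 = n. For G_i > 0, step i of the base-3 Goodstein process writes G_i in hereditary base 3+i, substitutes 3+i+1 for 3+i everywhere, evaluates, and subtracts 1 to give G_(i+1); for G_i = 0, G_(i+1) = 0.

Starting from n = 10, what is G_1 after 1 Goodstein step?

16

i=0: 10 = 3^2 + 1 (b=3); 3→4: 4^2 + 1 = 17; 17−1 = 16
i=1: 16 = 4^2 (b=4); 4→5: 5^2 = 25; 25−1 = 24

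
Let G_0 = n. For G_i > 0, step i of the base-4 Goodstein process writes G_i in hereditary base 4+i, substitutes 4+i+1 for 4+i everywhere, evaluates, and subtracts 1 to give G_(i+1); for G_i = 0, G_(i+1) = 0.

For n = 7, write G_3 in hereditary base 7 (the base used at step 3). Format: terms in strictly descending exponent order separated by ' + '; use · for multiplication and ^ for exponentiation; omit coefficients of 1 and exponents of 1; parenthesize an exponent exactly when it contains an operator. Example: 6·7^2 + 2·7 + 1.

[0] 7 ≡ 4 + 3 (base 4). Lift 5: 8. −1: 7.
[1] 7 ≡ 5 + 2 (base 5). Lift 6: 8. −1: 7.
[2] 7 ≡ 6 + 1 (base 6). Lift 7: 8. −1: 7.

7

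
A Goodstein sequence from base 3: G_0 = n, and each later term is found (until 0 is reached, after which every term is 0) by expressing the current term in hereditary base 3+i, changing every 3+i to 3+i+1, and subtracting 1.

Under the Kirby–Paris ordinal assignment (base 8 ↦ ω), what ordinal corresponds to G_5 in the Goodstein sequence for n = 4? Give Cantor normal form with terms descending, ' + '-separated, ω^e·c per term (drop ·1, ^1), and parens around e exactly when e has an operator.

step 0: 4 = 3 + 1; sub 4 for 3: 4 + 1; = 5; G_1 = 5−1 = 4
step 1: 4 = 4; sub 5 for 4: 5; = 5; G_2 = 5−1 = 4
step 2: 4 = 4; sub 6 for 5: 4; = 4; G_3 = 4−1 = 3
step 3: 3 = 3; sub 7 for 6: 3; = 3; G_4 = 3−1 = 2
step 4: 2 = 2; sub 8 for 7: 2; = 2; G_5 = 2−1 = 1
step 5: 1 = 1; sub 9 for 8: 1; = 1; G_6 = 1−1 = 0

1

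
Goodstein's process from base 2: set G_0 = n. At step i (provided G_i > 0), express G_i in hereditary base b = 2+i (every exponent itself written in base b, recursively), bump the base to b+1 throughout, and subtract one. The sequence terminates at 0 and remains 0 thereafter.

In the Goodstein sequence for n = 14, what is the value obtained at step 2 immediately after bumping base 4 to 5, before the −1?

base 2: 14 = 2^(2 + 1) + 2^2 + 2; at 3: 3^(3 + 1) + 3^3 + 3 = 111; next = 110
base 3: 110 = 3^(3 + 1) + 3^3 + 2; at 4: 4^(4 + 1) + 4^4 + 2 = 1282; next = 1281

18751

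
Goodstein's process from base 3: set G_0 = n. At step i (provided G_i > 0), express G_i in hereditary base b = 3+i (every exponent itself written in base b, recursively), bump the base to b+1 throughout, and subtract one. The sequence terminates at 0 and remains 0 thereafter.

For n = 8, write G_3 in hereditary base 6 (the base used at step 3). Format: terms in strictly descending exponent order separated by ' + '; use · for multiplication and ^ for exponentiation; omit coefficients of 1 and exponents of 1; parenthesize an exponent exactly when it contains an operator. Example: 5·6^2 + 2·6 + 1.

6 + 5

G_0=8  [base 3] 2·3 + 2  →[3↦4]→  2·4 + 2 = 10  −1 ⇒ G_1=9
G_1=9  [base 4] 2·4 + 1  →[4↦5]→  2·5 + 1 = 11  −1 ⇒ G_2=10
G_2=10  [base 5] 2·5  →[5↦6]→  2·6 = 12  −1 ⇒ G_3=11
G_3=11  [base 6] 6 + 5  →[6↦7]→  7 + 5 = 12  −1 ⇒ G_4=11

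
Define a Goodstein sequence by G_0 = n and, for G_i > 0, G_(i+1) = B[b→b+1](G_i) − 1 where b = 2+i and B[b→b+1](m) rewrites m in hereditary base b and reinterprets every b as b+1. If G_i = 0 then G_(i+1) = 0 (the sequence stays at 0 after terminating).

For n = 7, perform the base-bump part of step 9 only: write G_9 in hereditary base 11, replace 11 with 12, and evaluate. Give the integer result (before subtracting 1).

273624712

step 0: 7 = 2^2 + 2 + 1; sub 3 for 2: 3^3 + 3 + 1; = 31; G_1 = 31−1 = 30
step 1: 30 = 3^3 + 3; sub 4 for 3: 4^4 + 4; = 260; G_2 = 260−1 = 259
step 2: 259 = 4^4 + 3; sub 5 for 4: 5^5 + 3; = 3128; G_3 = 3128−1 = 3127
step 3: 3127 = 5^5 + 2; sub 6 for 5: 6^6 + 2; = 46658; G_4 = 46658−1 = 46657
step 4: 46657 = 6^6 + 1; sub 7 for 6: 7^7 + 1; = 823544; G_5 = 823544−1 = 823543
step 5: 823543 = 7^7; sub 8 for 7: 8^8; = 16777216; G_6 = 16777216−1 = 16777215
step 6: 16777215 = 7·8^7 + 7·8^6 + 7·8^5 + 7·8^4 + 7·8^3 + 7·8^2 + 7·8 + 7; sub 9 for 8: 7·9^7 + 7·9^6 + 7·9^5 + 7·9^4 + 7·9^3 + 7·9^2 + 7·9 + 7; = 37665880; G_7 = 37665880−1 = 37665879
step 7: 37665879 = 7·9^7 + 7·9^6 + 7·9^5 + 7·9^4 + 7·9^3 + 7·9^2 + 7·9 + 6; sub 10 for 9: 7·10^7 + 7·10^6 + 7·10^5 + 7·10^4 + 7·10^3 + 7·10^2 + 7·10 + 6; = 77777776; G_8 = 77777776−1 = 77777775
step 8: 77777775 = 7·10^7 + 7·10^6 + 7·10^5 + 7·10^4 + 7·10^3 + 7·10^2 + 7·10 + 5; sub 11 for 10: 7·11^7 + 7·11^6 + 7·11^5 + 7·11^4 + 7·11^3 + 7·11^2 + 7·11 + 5; = 150051214; G_9 = 150051214−1 = 150051213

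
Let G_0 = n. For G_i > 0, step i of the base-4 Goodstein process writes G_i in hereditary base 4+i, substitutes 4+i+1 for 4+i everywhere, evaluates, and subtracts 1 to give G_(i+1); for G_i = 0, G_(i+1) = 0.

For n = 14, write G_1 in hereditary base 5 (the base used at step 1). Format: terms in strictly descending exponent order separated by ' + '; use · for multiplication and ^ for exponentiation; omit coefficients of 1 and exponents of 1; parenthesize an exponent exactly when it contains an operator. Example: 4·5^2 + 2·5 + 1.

base 4: 14 = 3·4 + 2; at 5: 3·5 + 2 = 17; next = 16
base 5: 16 = 3·5 + 1; at 6: 3·6 + 1 = 19; next = 18

3·5 + 1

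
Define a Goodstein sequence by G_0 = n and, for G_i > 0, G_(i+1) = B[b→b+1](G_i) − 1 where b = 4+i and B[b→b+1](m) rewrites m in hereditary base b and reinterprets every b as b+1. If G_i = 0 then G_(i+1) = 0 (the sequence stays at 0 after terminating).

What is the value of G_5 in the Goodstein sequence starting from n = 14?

22

14 —HB4→ 3·4 + 2 —bump→ 3·5 + 2 = 17 —(−1)→ 16
16 —HB5→ 3·5 + 1 —bump→ 3·6 + 1 = 19 —(−1)→ 18
18 —HB6→ 3·6 —bump→ 3·7 = 21 —(−1)→ 20
20 —HB7→ 2·7 + 6 —bump→ 2·8 + 6 = 22 —(−1)→ 21
21 —HB8→ 2·8 + 5 —bump→ 2·9 + 5 = 23 —(−1)→ 22
22 —HB9→ 2·9 + 4 —bump→ 2·10 + 4 = 24 —(−1)→ 23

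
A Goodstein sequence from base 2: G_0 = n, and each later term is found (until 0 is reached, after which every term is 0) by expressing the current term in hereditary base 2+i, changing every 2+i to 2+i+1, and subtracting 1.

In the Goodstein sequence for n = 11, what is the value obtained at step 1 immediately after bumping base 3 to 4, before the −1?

1028

G_0 = 11. HB_2(11) = 2^(2 + 1) + 2 + 1. Bump = 85. G_1 = 84.
G_1 = 84. HB_3(84) = 3^(3 + 1) + 3. Bump = 1028. G_2 = 1027.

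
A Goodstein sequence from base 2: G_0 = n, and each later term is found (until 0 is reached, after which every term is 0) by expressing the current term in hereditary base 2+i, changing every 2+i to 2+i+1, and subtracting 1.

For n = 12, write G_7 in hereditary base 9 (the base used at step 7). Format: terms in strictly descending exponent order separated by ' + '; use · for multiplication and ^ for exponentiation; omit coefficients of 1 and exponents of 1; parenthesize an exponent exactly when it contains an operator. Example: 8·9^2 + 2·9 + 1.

i=0: 12 = 2^(2 + 1) + 2^2 (b=2); 2→3: 3^(3 + 1) + 3^3 = 108; 108−1 = 107
i=1: 107 = 3^(3 + 1) + 2·3^2 + 2·3 + 2 (b=3); 3→4: 4^(4 + 1) + 2·4^2 + 2·4 + 2 = 1066; 1066−1 = 1065
i=2: 1065 = 4^(4 + 1) + 2·4^2 + 2·4 + 1 (b=4); 4→5: 5^(5 + 1) + 2·5^2 + 2·5 + 1 = 15686; 15686−1 = 15685
i=3: 15685 = 5^(5 + 1) + 2·5^2 + 2·5 (b=5); 5→6: 6^(6 + 1) + 2·6^2 + 2·6 = 280020; 280020−1 = 280019
i=4: 280019 = 6^(6 + 1) + 2·6^2 + 6 + 5 (b=6); 6→7: 7^(7 + 1) + 2·7^2 + 7 + 5 = 5764911; 5764911−1 = 5764910
i=5: 5764910 = 7^(7 + 1) + 2·7^2 + 7 + 4 (b=7); 7→8: 8^(8 + 1) + 2·8^2 + 8 + 4 = 134217868; 134217868−1 = 134217867
i=6: 134217867 = 8^(8 + 1) + 2·8^2 + 8 + 3 (b=8); 8→9: 9^(9 + 1) + 2·9^2 + 9 + 3 = 3486784575; 3486784575−1 = 3486784574
i=7: 3486784574 = 9^(9 + 1) + 2·9^2 + 9 + 2 (b=9); 9→10: 10^(10 + 1) + 2·10^2 + 10 + 2 = 100000000212; 100000000212−1 = 100000000211

9^(9 + 1) + 2·9^2 + 9 + 2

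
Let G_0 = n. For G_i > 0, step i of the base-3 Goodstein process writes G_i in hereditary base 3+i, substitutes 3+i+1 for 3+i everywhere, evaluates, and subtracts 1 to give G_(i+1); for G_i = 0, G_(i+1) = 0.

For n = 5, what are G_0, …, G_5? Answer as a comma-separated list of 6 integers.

G_0 = 5. HB_3(5) = 3 + 2. Bump = 6. G_1 = 5.
G_1 = 5. HB_4(5) = 4 + 1. Bump = 6. G_2 = 5.
G_2 = 5. HB_5(5) = 5. Bump = 6. G_3 = 5.
G_3 = 5. HB_6(5) = 5. Bump = 5. G_4 = 4.
G_4 = 4. HB_7(4) = 4. Bump = 4. G_5 = 3.

5, 5, 5, 5, 4, 3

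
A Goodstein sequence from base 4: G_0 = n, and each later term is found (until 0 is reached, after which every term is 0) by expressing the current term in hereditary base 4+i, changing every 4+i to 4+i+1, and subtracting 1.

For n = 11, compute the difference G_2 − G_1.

i=0: 11 = 2·4 + 3 (b=4); 4→5: 2·5 + 3 = 13; 13−1 = 12
i=1: 12 = 2·5 + 2 (b=5); 5→6: 2·6 + 2 = 14; 14−1 = 13

1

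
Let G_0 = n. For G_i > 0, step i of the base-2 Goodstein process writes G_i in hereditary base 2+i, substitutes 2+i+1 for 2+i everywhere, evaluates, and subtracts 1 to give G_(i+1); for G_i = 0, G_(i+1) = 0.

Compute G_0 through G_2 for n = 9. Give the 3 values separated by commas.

9, 81, 1023

[0] 9 ≡ 2^(2 + 1) + 1 (base 2). Lift 3: 82. −1: 81.
[1] 81 ≡ 3^(3 + 1) (base 3). Lift 4: 1024. −1: 1023.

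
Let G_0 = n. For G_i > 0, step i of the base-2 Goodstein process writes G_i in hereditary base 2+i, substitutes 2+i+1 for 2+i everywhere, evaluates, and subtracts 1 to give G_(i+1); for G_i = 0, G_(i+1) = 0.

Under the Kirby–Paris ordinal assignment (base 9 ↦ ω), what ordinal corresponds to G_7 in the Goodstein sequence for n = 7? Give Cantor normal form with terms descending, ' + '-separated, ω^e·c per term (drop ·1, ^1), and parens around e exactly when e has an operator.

i=0: 7 = 2^2 + 2 + 1 (b=2); 2→3: 3^3 + 3 + 1 = 31; 31−1 = 30
i=1: 30 = 3^3 + 3 (b=3); 3→4: 4^4 + 4 = 260; 260−1 = 259
i=2: 259 = 4^4 + 3 (b=4); 4→5: 5^5 + 3 = 3128; 3128−1 = 3127
i=3: 3127 = 5^5 + 2 (b=5); 5→6: 6^6 + 2 = 46658; 46658−1 = 46657
i=4: 46657 = 6^6 + 1 (b=6); 6→7: 7^7 + 1 = 823544; 823544−1 = 823543
i=5: 823543 = 7^7 (b=7); 7→8: 8^8 = 16777216; 16777216−1 = 16777215
i=6: 16777215 = 7·8^7 + 7·8^6 + 7·8^5 + 7·8^4 + 7·8^3 + 7·8^2 + 7·8 + 7 (b=8); 8→9: 7·9^7 + 7·9^6 + 7·9^5 + 7·9^4 + 7·9^3 + 7·9^2 + 7·9 + 7 = 37665880; 37665880−1 = 37665879
i=7: 37665879 = 7·9^7 + 7·9^6 + 7·9^5 + 7·9^4 + 7·9^3 + 7·9^2 + 7·9 + 6 (b=9); 9→10: 7·10^7 + 7·10^6 + 7·10^5 + 7·10^4 + 7·10^3 + 7·10^2 + 7·10 + 6 = 77777776; 77777776−1 = 77777775

ω^7·7 + ω^6·7 + ω^5·7 + ω^4·7 + ω^3·7 + ω^2·7 + ω·7 + 6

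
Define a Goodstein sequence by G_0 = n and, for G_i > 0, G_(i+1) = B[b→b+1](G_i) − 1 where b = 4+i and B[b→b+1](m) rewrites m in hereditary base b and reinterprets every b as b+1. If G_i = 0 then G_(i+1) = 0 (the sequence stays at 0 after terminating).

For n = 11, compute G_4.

11 —HB4→ 2·4 + 3 —bump→ 2·5 + 3 = 13 —(−1)→ 12
12 —HB5→ 2·5 + 2 —bump→ 2·6 + 2 = 14 —(−1)→ 13
13 —HB6→ 2·6 + 1 —bump→ 2·7 + 1 = 15 —(−1)→ 14
14 —HB7→ 2·7 —bump→ 2·8 = 16 —(−1)→ 15
15 —HB8→ 8 + 7 —bump→ 9 + 7 = 16 —(−1)→ 15

15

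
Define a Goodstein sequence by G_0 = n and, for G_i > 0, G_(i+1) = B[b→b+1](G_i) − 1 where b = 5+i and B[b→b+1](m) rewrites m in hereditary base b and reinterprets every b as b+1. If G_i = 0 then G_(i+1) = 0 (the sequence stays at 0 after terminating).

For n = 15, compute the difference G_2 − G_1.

1

G_0=15  [base 5] 3·5  →[5↦6]→  3·6 = 18  −1 ⇒ G_1=17
G_1=17  [base 6] 2·6 + 5  →[6↦7]→  2·7 + 5 = 19  −1 ⇒ G_2=18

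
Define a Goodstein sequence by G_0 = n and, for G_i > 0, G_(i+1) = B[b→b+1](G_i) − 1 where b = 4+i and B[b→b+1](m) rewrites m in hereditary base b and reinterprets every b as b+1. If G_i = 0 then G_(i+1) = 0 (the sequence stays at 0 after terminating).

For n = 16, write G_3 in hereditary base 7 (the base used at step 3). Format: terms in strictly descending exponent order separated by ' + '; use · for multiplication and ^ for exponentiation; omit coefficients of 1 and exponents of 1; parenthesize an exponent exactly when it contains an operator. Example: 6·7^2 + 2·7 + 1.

4·7 + 2

step 0: 16 = 4^2; sub 5 for 4: 5^2; = 25; G_1 = 25−1 = 24
step 1: 24 = 4·5 + 4; sub 6 for 5: 4·6 + 4; = 28; G_2 = 28−1 = 27
step 2: 27 = 4·6 + 3; sub 7 for 6: 4·7 + 3; = 31; G_3 = 31−1 = 30
step 3: 30 = 4·7 + 2; sub 8 for 7: 4·8 + 2; = 34; G_4 = 34−1 = 33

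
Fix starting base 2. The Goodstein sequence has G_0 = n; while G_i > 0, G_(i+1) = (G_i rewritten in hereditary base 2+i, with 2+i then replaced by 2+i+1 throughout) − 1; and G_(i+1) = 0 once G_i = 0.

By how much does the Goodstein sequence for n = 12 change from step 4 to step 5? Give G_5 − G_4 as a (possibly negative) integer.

12 —HB2→ 2^(2 + 1) + 2^2 —bump→ 3^(3 + 1) + 3^3 = 108 —(−1)→ 107
107 —HB3→ 3^(3 + 1) + 2·3^2 + 2·3 + 2 —bump→ 4^(4 + 1) + 2·4^2 + 2·4 + 2 = 1066 —(−1)→ 1065
1065 —HB4→ 4^(4 + 1) + 2·4^2 + 2·4 + 1 —bump→ 5^(5 + 1) + 2·5^2 + 2·5 + 1 = 15686 —(−1)→ 15685
15685 —HB5→ 5^(5 + 1) + 2·5^2 + 2·5 —bump→ 6^(6 + 1) + 2·6^2 + 2·6 = 280020 —(−1)→ 280019
280019 —HB6→ 6^(6 + 1) + 2·6^2 + 6 + 5 —bump→ 7^(7 + 1) + 2·7^2 + 7 + 5 = 5764911 —(−1)→ 5764910

5484891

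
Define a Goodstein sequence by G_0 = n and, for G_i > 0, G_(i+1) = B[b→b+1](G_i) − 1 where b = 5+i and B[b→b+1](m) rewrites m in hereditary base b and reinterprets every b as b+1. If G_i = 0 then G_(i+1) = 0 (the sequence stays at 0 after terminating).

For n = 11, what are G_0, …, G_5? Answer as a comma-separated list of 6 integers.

i=0: 11 = 2·5 + 1 (b=5); 5→6: 2·6 + 1 = 13; 13−1 = 12
i=1: 12 = 2·6 (b=6); 6→7: 2·7 = 14; 14−1 = 13
i=2: 13 = 7 + 6 (b=7); 7→8: 8 + 6 = 14; 14−1 = 13
i=3: 13 = 8 + 5 (b=8); 8→9: 9 + 5 = 14; 14−1 = 13
i=4: 13 = 9 + 4 (b=9); 9→10: 10 + 4 = 14; 14−1 = 13

11, 12, 13, 13, 13, 13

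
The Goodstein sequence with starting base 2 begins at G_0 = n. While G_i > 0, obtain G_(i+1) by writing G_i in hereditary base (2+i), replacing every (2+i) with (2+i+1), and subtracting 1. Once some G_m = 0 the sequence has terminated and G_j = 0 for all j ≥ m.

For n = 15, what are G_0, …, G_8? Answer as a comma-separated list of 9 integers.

15, 111, 1283, 18752, 326593, 6588344, 150994943, 3524450280, 100077777775

base 2: 15 = 2^(2 + 1) + 2^2 + 2 + 1; at 3: 3^(3 + 1) + 3^3 + 3 + 1 = 112; next = 111
base 3: 111 = 3^(3 + 1) + 3^3 + 3; at 4: 4^(4 + 1) + 4^4 + 4 = 1284; next = 1283
base 4: 1283 = 4^(4 + 1) + 4^4 + 3; at 5: 5^(5 + 1) + 5^5 + 3 = 18753; next = 18752
base 5: 18752 = 5^(5 + 1) + 5^5 + 2; at 6: 6^(6 + 1) + 6^6 + 2 = 326594; next = 326593
base 6: 326593 = 6^(6 + 1) + 6^6 + 1; at 7: 7^(7 + 1) + 7^7 + 1 = 6588345; next = 6588344
base 7: 6588344 = 7^(7 + 1) + 7^7; at 8: 8^(8 + 1) + 8^8 = 150994944; next = 150994943
base 8: 150994943 = 8^(8 + 1) + 7·8^7 + 7·8^6 + 7·8^5 + 7·8^4 + 7·8^3 + 7·8^2 + 7·8 + 7; at 9: 9^(9 + 1) + 7·9^7 + 7·9^6 + 7·9^5 + 7·9^4 + 7·9^3 + 7·9^2 + 7·9 + 7 = 3524450281; next = 3524450280
base 9: 3524450280 = 9^(9 + 1) + 7·9^7 + 7·9^6 + 7·9^5 + 7·9^4 + 7·9^3 + 7·9^2 + 7·9 + 6; at 10: 10^(10 + 1) + 7·10^7 + 7·10^6 + 7·10^5 + 7·10^4 + 7·10^3 + 7·10^2 + 7·10 + 6 = 100077777776; next = 100077777775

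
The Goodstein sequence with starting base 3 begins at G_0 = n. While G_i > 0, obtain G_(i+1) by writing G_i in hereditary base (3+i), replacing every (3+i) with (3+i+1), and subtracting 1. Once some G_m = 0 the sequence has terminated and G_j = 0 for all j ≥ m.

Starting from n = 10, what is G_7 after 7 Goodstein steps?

39

base 3: 10 = 3^2 + 1; at 4: 4^2 + 1 = 17; next = 16
base 4: 16 = 4^2; at 5: 5^2 = 25; next = 24
base 5: 24 = 4·5 + 4; at 6: 4·6 + 4 = 28; next = 27
base 6: 27 = 4·6 + 3; at 7: 4·7 + 3 = 31; next = 30
base 7: 30 = 4·7 + 2; at 8: 4·8 + 2 = 34; next = 33
base 8: 33 = 4·8 + 1; at 9: 4·9 + 1 = 37; next = 36
base 9: 36 = 4·9; at 10: 4·10 = 40; next = 39
base 10: 39 = 3·10 + 9; at 11: 3·11 + 9 = 42; next = 41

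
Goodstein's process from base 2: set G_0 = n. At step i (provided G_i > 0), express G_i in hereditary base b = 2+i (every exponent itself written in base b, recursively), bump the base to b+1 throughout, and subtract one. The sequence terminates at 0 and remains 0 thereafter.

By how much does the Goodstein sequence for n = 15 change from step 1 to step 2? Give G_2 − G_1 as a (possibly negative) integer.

1172

base 2: 15 = 2^(2 + 1) + 2^2 + 2 + 1; at 3: 3^(3 + 1) + 3^3 + 3 + 1 = 112; next = 111
base 3: 111 = 3^(3 + 1) + 3^3 + 3; at 4: 4^(4 + 1) + 4^4 + 4 = 1284; next = 1283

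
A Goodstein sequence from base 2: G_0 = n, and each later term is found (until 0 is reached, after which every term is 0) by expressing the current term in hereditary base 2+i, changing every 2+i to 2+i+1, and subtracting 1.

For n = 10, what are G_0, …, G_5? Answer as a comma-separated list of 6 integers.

10 —HB2→ 2^(2 + 1) + 2 —bump→ 3^(3 + 1) + 3 = 84 —(−1)→ 83
83 —HB3→ 3^(3 + 1) + 2 —bump→ 4^(4 + 1) + 2 = 1026 —(−1)→ 1025
1025 —HB4→ 4^(4 + 1) + 1 —bump→ 5^(5 + 1) + 1 = 15626 —(−1)→ 15625
15625 —HB5→ 5^(5 + 1) —bump→ 6^(6 + 1) = 279936 —(−1)→ 279935
279935 —HB6→ 5·6^6 + 5·6^5 + 5·6^4 + 5·6^3 + 5·6^2 + 5·6 + 5 —bump→ 5·7^7 + 5·7^5 + 5·7^4 + 5·7^3 + 5·7^2 + 5·7 + 5 = 4215755 —(−1)→ 4215754

10, 83, 1025, 15625, 279935, 4215754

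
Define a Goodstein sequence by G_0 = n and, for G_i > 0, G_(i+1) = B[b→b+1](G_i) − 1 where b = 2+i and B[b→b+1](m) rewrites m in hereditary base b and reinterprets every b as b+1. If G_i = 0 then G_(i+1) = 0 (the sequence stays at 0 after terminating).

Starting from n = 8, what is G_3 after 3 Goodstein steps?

6310

base 2: 8 = 2^(2 + 1); at 3: 3^(3 + 1) = 81; next = 80
base 3: 80 = 2·3^3 + 2·3^2 + 2·3 + 2; at 4: 2·4^4 + 2·4^2 + 2·4 + 2 = 554; next = 553
base 4: 553 = 2·4^4 + 2·4^2 + 2·4 + 1; at 5: 2·5^5 + 2·5^2 + 2·5 + 1 = 6311; next = 6310
base 5: 6310 = 2·5^5 + 2·5^2 + 2·5; at 6: 2·6^6 + 2·6^2 + 2·6 = 93396; next = 93395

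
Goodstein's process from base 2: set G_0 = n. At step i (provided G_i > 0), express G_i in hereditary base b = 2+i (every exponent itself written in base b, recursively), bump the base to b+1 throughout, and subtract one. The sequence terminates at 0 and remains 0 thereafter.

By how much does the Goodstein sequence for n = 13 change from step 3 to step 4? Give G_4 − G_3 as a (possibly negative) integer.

264619

13 —HB2→ 2^(2 + 1) + 2^2 + 1 —bump→ 3^(3 + 1) + 3^3 + 1 = 109 —(−1)→ 108
108 —HB3→ 3^(3 + 1) + 3^3 —bump→ 4^(4 + 1) + 4^4 = 1280 —(−1)→ 1279
1279 —HB4→ 4^(4 + 1) + 3·4^3 + 3·4^2 + 3·4 + 3 —bump→ 5^(5 + 1) + 3·5^3 + 3·5^2 + 3·5 + 3 = 16093 —(−1)→ 16092
16092 —HB5→ 5^(5 + 1) + 3·5^3 + 3·5^2 + 3·5 + 2 —bump→ 6^(6 + 1) + 3·6^3 + 3·6^2 + 3·6 + 2 = 280712 —(−1)→ 280711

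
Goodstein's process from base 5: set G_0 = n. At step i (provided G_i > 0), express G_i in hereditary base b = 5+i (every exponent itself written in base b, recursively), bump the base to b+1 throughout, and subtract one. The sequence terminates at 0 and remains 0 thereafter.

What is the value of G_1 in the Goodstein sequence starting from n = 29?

base 5: 29 = 5^2 + 4; at 6: 6^2 + 4 = 40; next = 39
base 6: 39 = 6^2 + 3; at 7: 7^2 + 3 = 52; next = 51

39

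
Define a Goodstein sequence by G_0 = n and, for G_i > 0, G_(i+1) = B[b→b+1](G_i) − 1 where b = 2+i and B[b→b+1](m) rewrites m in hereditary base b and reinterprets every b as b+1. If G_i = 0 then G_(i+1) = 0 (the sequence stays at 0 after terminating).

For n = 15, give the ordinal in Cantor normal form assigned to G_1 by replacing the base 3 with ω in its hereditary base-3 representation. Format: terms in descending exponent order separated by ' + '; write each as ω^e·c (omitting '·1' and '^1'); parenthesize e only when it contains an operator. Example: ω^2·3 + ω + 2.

[0] 15 ≡ 2^(2 + 1) + 2^2 + 2 + 1 (base 2). Lift 3: 112. −1: 111.
[1] 111 ≡ 3^(3 + 1) + 3^3 + 3 (base 3). Lift 4: 1284. −1: 1283.

ω^(ω + 1) + ω^ω + ω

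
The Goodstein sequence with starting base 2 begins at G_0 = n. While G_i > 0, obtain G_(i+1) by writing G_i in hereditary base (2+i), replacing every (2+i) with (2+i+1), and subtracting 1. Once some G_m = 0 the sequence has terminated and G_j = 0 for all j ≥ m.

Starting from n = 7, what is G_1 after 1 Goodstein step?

30

base 2: 7 = 2^2 + 2 + 1; at 3: 3^3 + 3 + 1 = 31; next = 30
base 3: 30 = 3^3 + 3; at 4: 4^4 + 4 = 260; next = 259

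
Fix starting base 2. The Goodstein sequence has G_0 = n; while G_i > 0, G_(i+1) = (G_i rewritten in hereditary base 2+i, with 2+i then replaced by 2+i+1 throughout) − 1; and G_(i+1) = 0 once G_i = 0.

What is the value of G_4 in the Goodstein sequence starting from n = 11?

279937

G_0=11  [base 2] 2^(2 + 1) + 2 + 1  →[2↦3]→  3^(3 + 1) + 3 + 1 = 85  −1 ⇒ G_1=84
G_1=84  [base 3] 3^(3 + 1) + 3  →[3↦4]→  4^(4 + 1) + 4 = 1028  −1 ⇒ G_2=1027
G_2=1027  [base 4] 4^(4 + 1) + 3  →[4↦5]→  5^(5 + 1) + 3 = 15628  −1 ⇒ G_3=15627
G_3=15627  [base 5] 5^(5 + 1) + 2  →[5↦6]→  6^(6 + 1) + 2 = 279938  −1 ⇒ G_4=279937
G_4=279937  [base 6] 6^(6 + 1) + 1  →[6↦7]→  7^(7 + 1) + 1 = 5764802  −1 ⇒ G_5=5764801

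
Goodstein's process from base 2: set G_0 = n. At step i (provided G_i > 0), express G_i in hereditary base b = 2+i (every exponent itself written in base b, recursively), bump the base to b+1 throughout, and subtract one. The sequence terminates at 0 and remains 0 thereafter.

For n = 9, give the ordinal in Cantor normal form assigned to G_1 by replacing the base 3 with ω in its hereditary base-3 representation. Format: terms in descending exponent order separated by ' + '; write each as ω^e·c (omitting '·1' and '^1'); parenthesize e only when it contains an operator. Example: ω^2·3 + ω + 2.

ω^(ω + 1)

G_0=9  [base 2] 2^(2 + 1) + 1  →[2↦3]→  3^(3 + 1) + 1 = 82  −1 ⇒ G_1=81
G_1=81  [base 3] 3^(3 + 1)  →[3↦4]→  4^(4 + 1) = 1024  −1 ⇒ G_2=1023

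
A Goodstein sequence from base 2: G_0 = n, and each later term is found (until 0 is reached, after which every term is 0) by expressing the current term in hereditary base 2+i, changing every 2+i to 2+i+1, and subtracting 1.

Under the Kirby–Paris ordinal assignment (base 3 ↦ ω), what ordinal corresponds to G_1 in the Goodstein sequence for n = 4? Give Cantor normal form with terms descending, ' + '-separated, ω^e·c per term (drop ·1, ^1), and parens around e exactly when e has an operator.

i=0: 4 = 2^2 (b=2); 2→3: 3^3 = 27; 27−1 = 26
i=1: 26 = 2·3^2 + 2·3 + 2 (b=3); 3→4: 2·4^2 + 2·4 + 2 = 42; 42−1 = 41

ω^2·2 + ω·2 + 2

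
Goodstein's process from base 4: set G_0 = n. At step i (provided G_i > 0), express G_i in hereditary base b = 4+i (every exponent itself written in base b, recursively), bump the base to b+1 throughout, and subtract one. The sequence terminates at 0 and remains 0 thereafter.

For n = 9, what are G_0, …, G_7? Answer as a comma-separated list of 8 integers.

9, 10, 11, 11, 11, 11, 11, 11

base 4: 9 = 2·4 + 1; at 5: 2·5 + 1 = 11; next = 10
base 5: 10 = 2·5; at 6: 2·6 = 12; next = 11
base 6: 11 = 6 + 5; at 7: 7 + 5 = 12; next = 11
base 7: 11 = 7 + 4; at 8: 8 + 4 = 12; next = 11
base 8: 11 = 8 + 3; at 9: 9 + 3 = 12; next = 11
base 9: 11 = 9 + 2; at 10: 10 + 2 = 12; next = 11
base 10: 11 = 10 + 1; at 11: 11 + 1 = 12; next = 11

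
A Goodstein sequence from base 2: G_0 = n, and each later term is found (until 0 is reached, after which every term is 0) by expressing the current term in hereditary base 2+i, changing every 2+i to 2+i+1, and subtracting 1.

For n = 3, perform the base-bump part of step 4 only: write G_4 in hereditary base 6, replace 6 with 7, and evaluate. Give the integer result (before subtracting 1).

1

[0] 3 ≡ 2 + 1 (base 2). Lift 3: 4. −1: 3.
[1] 3 ≡ 3 (base 3). Lift 4: 4. −1: 3.
[2] 3 ≡ 3 (base 4). Lift 5: 3. −1: 2.
[3] 2 ≡ 2 (base 5). Lift 6: 2. −1: 1.
[4] 1 ≡ 1 (base 6). Lift 7: 1. −1: 0.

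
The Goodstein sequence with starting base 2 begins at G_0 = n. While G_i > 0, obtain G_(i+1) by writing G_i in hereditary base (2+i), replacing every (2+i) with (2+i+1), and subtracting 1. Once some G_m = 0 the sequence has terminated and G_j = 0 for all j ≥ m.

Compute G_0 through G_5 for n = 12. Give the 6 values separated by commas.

[0] 12 ≡ 2^(2 + 1) + 2^2 (base 2). Lift 3: 108. −1: 107.
[1] 107 ≡ 3^(3 + 1) + 2·3^2 + 2·3 + 2 (base 3). Lift 4: 1066. −1: 1065.
[2] 1065 ≡ 4^(4 + 1) + 2·4^2 + 2·4 + 1 (base 4). Lift 5: 15686. −1: 15685.
[3] 15685 ≡ 5^(5 + 1) + 2·5^2 + 2·5 (base 5). Lift 6: 280020. −1: 280019.
[4] 280019 ≡ 6^(6 + 1) + 2·6^2 + 6 + 5 (base 6). Lift 7: 5764911. −1: 5764910.

12, 107, 1065, 15685, 280019, 5764910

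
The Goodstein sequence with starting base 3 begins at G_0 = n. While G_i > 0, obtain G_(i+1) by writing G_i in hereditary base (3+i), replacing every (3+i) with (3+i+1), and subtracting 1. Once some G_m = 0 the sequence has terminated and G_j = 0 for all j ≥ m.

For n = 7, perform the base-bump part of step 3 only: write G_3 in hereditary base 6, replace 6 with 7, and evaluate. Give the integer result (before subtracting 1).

i=0: 7 = 2·3 + 1 (b=3); 3→4: 2·4 + 1 = 9; 9−1 = 8
i=1: 8 = 2·4 (b=4); 4→5: 2·5 = 10; 10−1 = 9
i=2: 9 = 5 + 4 (b=5); 5→6: 6 + 4 = 10; 10−1 = 9
i=3: 9 = 6 + 3 (b=6); 6→7: 7 + 3 = 10; 10−1 = 9

10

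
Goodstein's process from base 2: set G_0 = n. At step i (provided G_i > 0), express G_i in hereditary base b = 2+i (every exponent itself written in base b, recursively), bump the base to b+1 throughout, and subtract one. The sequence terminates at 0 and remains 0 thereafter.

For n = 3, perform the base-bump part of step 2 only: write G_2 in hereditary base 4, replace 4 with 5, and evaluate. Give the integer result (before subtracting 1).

3

step 0: 3 = 2 + 1; sub 3 for 2: 3 + 1; = 4; G_1 = 4−1 = 3
step 1: 3 = 3; sub 4 for 3: 4; = 4; G_2 = 4−1 = 3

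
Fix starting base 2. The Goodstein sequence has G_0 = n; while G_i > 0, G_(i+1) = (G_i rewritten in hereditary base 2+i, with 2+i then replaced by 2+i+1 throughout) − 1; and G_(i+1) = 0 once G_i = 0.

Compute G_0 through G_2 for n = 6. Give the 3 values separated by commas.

6, 29, 257

base 2: 6 = 2^2 + 2; at 3: 3^3 + 3 = 30; next = 29
base 3: 29 = 3^3 + 2; at 4: 4^4 + 2 = 258; next = 257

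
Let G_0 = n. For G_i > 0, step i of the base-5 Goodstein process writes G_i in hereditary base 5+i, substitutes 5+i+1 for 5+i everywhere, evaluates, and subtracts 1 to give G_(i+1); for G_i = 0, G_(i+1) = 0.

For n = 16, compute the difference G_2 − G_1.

2

(0) 16|_5 = 3·5 + 1 ↦ 3·6 + 1|_6 = 19 ⇒ 18
(1) 18|_6 = 3·6 ↦ 3·7|_7 = 21 ⇒ 20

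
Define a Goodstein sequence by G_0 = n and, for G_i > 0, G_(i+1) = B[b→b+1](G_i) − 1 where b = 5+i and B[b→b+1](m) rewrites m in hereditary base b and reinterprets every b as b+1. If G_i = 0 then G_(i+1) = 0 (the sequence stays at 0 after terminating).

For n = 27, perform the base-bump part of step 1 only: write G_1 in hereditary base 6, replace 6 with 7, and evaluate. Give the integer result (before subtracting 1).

G_0 = 27. HB_5(27) = 5^2 + 2. Bump = 38. G_1 = 37.
G_1 = 37. HB_6(37) = 6^2 + 1. Bump = 50. G_2 = 49.

50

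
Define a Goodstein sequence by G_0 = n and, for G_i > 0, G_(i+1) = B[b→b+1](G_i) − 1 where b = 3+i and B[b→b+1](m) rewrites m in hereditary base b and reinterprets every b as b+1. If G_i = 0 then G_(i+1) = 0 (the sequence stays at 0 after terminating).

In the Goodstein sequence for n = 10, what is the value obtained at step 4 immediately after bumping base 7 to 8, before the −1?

base 3: 10 = 3^2 + 1; at 4: 4^2 + 1 = 17; next = 16
base 4: 16 = 4^2; at 5: 5^2 = 25; next = 24
base 5: 24 = 4·5 + 4; at 6: 4·6 + 4 = 28; next = 27
base 6: 27 = 4·6 + 3; at 7: 4·7 + 3 = 31; next = 30
base 7: 30 = 4·7 + 2; at 8: 4·8 + 2 = 34; next = 33

34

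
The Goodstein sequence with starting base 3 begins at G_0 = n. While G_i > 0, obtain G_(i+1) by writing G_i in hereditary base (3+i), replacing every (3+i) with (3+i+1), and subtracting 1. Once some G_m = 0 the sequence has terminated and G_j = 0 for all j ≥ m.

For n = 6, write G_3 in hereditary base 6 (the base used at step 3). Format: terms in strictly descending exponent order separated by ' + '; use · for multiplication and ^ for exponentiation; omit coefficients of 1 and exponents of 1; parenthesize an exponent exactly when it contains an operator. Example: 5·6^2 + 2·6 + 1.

6 + 1

step 0: 6 = 2·3; sub 4 for 3: 2·4; = 8; G_1 = 8−1 = 7
step 1: 7 = 4 + 3; sub 5 for 4: 5 + 3; = 8; G_2 = 8−1 = 7
step 2: 7 = 5 + 2; sub 6 for 5: 6 + 2; = 8; G_3 = 8−1 = 7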